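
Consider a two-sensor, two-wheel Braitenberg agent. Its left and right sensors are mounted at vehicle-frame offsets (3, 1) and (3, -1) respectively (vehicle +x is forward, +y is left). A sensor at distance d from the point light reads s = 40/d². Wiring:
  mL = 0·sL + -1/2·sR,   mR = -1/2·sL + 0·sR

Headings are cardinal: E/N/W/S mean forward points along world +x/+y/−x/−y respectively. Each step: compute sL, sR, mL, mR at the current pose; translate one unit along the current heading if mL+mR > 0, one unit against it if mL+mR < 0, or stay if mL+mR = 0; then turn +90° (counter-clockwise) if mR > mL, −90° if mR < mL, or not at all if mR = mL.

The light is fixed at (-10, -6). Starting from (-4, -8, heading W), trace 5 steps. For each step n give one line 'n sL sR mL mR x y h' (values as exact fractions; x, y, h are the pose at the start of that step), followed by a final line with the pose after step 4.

n=0: pose=(-4,-8,W); sL=20/9, sR=4; mL=-2, mR=-10/9; mL+mR=-28/9 → advance -1; mR−mL=8/9 → turn +1·90°
n=1: pose=(-3,-8,S); sL=40/89, sR=40/61; mL=-20/61, mR=-20/89; mL+mR=-3000/5429 → advance -1; mR−mL=560/5429 → turn +1·90°
n=2: pose=(-3,-7,E); sL=2/5, sR=5/13; mL=-5/26, mR=-1/5; mL+mR=-51/130 → advance -1; mR−mL=-1/130 → turn -1·90°
n=3: pose=(-4,-7,S); sL=8/13, sR=40/41; mL=-20/41, mR=-4/13; mL+mR=-424/533 → advance -1; mR−mL=96/533 → turn +1·90°
n=4: pose=(-4,-6,E); sL=20/41, sR=20/41; mL=-10/41, mR=-10/41; mL+mR=-20/41 → advance -1; mR−mL=0 → turn +0·90°

0 20/9 4 -2 -10/9 -4 -8 W
1 40/89 40/61 -20/61 -20/89 -3 -8 S
2 2/5 5/13 -5/26 -1/5 -3 -7 E
3 8/13 40/41 -20/41 -4/13 -4 -7 S
4 20/41 20/41 -10/41 -10/41 -4 -6 E
final -5 -6 E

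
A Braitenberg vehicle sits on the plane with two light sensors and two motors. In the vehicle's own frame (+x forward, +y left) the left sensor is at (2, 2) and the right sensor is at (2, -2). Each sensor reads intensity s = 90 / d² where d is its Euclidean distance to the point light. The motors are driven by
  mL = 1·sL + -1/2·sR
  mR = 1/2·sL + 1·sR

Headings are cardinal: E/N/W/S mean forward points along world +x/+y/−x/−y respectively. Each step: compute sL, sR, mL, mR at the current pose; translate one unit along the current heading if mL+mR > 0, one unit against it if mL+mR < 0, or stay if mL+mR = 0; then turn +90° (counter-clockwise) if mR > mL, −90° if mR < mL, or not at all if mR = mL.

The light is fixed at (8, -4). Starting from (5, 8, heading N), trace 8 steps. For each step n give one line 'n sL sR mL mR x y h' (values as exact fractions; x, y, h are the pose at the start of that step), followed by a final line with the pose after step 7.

n=0: pose=(5,8,N); sL=90/221, sR=90/197; mL=7785/43537, mR=28755/43537; mL+mR=36540/43537 → advance +1; mR−mL=20970/43537 → turn +1·90°
n=1: pose=(5,9,W); sL=45/73, sR=9/25; mL=1593/3650, mR=2439/3650; mL+mR=2016/1825 → advance +1; mR−mL=423/1825 → turn +1·90°
n=2: pose=(4,9,S); sL=18/25, sR=90/157; mL=1701/3925, mR=3663/3925; mL+mR=5364/3925 → advance +1; mR−mL=1962/3925 → turn +1·90°
n=3: pose=(4,8,E); sL=9/20, sR=45/52; mL=9/520, mR=567/520; mL+mR=72/65 → advance +1; mR−mL=279/260 → turn +1·90°
n=4: pose=(5,8,N); sL=90/221, sR=90/197; mL=7785/43537, mR=28755/43537; mL+mR=36540/43537 → advance +1; mR−mL=20970/43537 → turn +1·90°
n=5: pose=(5,9,W); sL=45/73, sR=9/25; mL=1593/3650, mR=2439/3650; mL+mR=2016/1825 → advance +1; mR−mL=423/1825 → turn +1·90°
n=6: pose=(4,9,S); sL=18/25, sR=90/157; mL=1701/3925, mR=3663/3925; mL+mR=5364/3925 → advance +1; mR−mL=1962/3925 → turn +1·90°
n=7: pose=(4,8,E); sL=9/20, sR=45/52; mL=9/520, mR=567/520; mL+mR=72/65 → advance +1; mR−mL=279/260 → turn +1·90°

0 90/221 90/197 7785/43537 28755/43537 5 8 N
1 45/73 9/25 1593/3650 2439/3650 5 9 W
2 18/25 90/157 1701/3925 3663/3925 4 9 S
3 9/20 45/52 9/520 567/520 4 8 E
4 90/221 90/197 7785/43537 28755/43537 5 8 N
5 45/73 9/25 1593/3650 2439/3650 5 9 W
6 18/25 90/157 1701/3925 3663/3925 4 9 S
7 9/20 45/52 9/520 567/520 4 8 E
final 5 8 N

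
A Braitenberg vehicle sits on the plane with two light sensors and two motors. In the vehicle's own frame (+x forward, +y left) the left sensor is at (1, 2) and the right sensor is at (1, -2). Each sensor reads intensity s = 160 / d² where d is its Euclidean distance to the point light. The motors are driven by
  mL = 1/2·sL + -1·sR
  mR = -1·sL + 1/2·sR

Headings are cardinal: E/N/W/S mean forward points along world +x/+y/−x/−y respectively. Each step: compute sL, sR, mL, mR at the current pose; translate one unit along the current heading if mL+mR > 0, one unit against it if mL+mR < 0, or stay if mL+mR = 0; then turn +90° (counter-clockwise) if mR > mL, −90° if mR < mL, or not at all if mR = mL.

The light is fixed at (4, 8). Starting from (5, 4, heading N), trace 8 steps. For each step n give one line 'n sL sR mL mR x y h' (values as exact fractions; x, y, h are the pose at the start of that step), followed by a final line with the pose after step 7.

n=0: pose=(5,4,N); sL=16, sR=80/9; mL=-8/9, mR=-104/9; mL+mR=-112/9 → advance -1; mR−mL=-32/3 → turn -1·90°
n=1: pose=(5,3,E); sL=160/13, sR=160/53; mL=2160/689, mR=-7440/689; mL+mR=-5280/689 → advance -1; mR−mL=-9600/689 → turn -1·90°
n=2: pose=(4,3,S); sL=4, sR=4; mL=-2, mR=-2; mL+mR=-4 → advance -1; mR−mL=0 → turn +0·90°
n=3: pose=(4,4,S); sL=160/29, sR=160/29; mL=-80/29, mR=-80/29; mL+mR=-160/29 → advance -1; mR−mL=0 → turn +0·90°
n=4: pose=(4,5,S); sL=8, sR=8; mL=-4, mR=-4; mL+mR=-8 → advance -1; mR−mL=0 → turn +0·90°
n=5: pose=(4,6,S); sL=160/13, sR=160/13; mL=-80/13, mR=-80/13; mL+mR=-160/13 → advance -1; mR−mL=0 → turn +0·90°
n=6: pose=(4,7,S); sL=20, sR=20; mL=-10, mR=-10; mL+mR=-20 → advance -1; mR−mL=0 → turn +0·90°
n=7: pose=(4,8,S); sL=32, sR=32; mL=-16, mR=-16; mL+mR=-32 → advance -1; mR−mL=0 → turn +0·90°

0 16 80/9 -8/9 -104/9 5 4 N
1 160/13 160/53 2160/689 -7440/689 5 3 E
2 4 4 -2 -2 4 3 S
3 160/29 160/29 -80/29 -80/29 4 4 S
4 8 8 -4 -4 4 5 S
5 160/13 160/13 -80/13 -80/13 4 6 S
6 20 20 -10 -10 4 7 S
7 32 32 -16 -16 4 8 S
final 4 9 S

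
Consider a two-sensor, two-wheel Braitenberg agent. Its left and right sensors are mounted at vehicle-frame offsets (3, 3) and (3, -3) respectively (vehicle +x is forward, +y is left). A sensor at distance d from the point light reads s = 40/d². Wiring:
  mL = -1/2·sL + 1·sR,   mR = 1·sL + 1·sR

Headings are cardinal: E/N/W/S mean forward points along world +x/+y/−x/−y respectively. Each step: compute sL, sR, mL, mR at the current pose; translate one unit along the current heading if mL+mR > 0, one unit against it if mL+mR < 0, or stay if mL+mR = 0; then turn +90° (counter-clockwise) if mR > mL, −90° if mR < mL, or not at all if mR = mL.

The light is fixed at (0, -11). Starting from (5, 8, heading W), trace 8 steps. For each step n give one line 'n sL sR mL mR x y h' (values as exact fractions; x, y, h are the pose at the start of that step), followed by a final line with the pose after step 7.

n=0: pose=(5,8,W); sL=2/13, sR=5/61; mL=4/793, mR=187/793; mL+mR=191/793 → advance +1; mR−mL=3/13 → turn +1·90°
n=1: pose=(4,8,S); sL=8/61, sR=40/257; mL=1412/15677, mR=4496/15677; mL+mR=5908/15677 → advance +1; mR−mL=12/61 → turn +1·90°
n=2: pose=(4,7,E); sL=4/49, sR=20/137; mL=706/6713, mR=1528/6713; mL+mR=2234/6713 → advance +1; mR−mL=6/49 → turn +1·90°
n=3: pose=(5,7,N); sL=8/89, sR=8/101; mL=308/8989, mR=1520/8989; mL+mR=1828/8989 → advance +1; mR−mL=12/89 → turn +1·90°
n=4: pose=(5,8,W); sL=2/13, sR=5/61; mL=4/793, mR=187/793; mL+mR=191/793 → advance +1; mR−mL=3/13 → turn +1·90°
n=5: pose=(4,8,S); sL=8/61, sR=40/257; mL=1412/15677, mR=4496/15677; mL+mR=5908/15677 → advance +1; mR−mL=12/61 → turn +1·90°
n=6: pose=(4,7,E); sL=4/49, sR=20/137; mL=706/6713, mR=1528/6713; mL+mR=2234/6713 → advance +1; mR−mL=6/49 → turn +1·90°
n=7: pose=(5,7,N); sL=8/89, sR=8/101; mL=308/8989, mR=1520/8989; mL+mR=1828/8989 → advance +1; mR−mL=12/89 → turn +1·90°

0 2/13 5/61 4/793 187/793 5 8 W
1 8/61 40/257 1412/15677 4496/15677 4 8 S
2 4/49 20/137 706/6713 1528/6713 4 7 E
3 8/89 8/101 308/8989 1520/8989 5 7 N
4 2/13 5/61 4/793 187/793 5 8 W
5 8/61 40/257 1412/15677 4496/15677 4 8 S
6 4/49 20/137 706/6713 1528/6713 4 7 E
7 8/89 8/101 308/8989 1520/8989 5 7 N
final 5 8 W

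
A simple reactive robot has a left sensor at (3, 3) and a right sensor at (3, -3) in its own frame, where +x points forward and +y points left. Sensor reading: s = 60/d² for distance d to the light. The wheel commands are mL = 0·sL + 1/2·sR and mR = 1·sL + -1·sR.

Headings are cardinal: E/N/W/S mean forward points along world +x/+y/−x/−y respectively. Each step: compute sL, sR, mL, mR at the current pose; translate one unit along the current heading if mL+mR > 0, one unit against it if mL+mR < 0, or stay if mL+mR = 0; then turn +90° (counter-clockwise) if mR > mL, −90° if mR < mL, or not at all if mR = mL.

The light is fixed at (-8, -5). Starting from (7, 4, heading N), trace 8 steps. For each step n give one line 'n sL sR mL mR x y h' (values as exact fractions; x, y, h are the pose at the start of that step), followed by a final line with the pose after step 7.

0 5/24 5/39 5/78 25/312 7 4 N
1 60/193 60/313 30/313 7200/60409 7 5 W
2 30/169 6/17 3/17 -504/2873 6 5 S
3 60/157 12/53 6/53 1296/8321 6 4 W
4 15/73 15/34 15/68 -585/2482 5 4 S
5 60/149 60/269 30/269 7200/40081 5 5 W
6 30/137 6/13 3/13 -432/1781 4 5 S
7 12/29 60/277 30/277 1584/8033 4 6 W
final 3 6 S

n=0: pose=(7,4,N); sL=5/24, sR=5/39; mL=5/78, mR=25/312; mL+mR=15/104 → advance +1; mR−mL=5/312 → turn +1·90°
n=1: pose=(7,5,W); sL=60/193, sR=60/313; mL=30/313, mR=7200/60409; mL+mR=12990/60409 → advance +1; mR−mL=1410/60409 → turn +1·90°
n=2: pose=(6,5,S); sL=30/169, sR=6/17; mL=3/17, mR=-504/2873; mL+mR=3/2873 → advance +1; mR−mL=-1011/2873 → turn -1·90°
n=3: pose=(6,4,W); sL=60/157, sR=12/53; mL=6/53, mR=1296/8321; mL+mR=2238/8321 → advance +1; mR−mL=354/8321 → turn +1·90°
n=4: pose=(5,4,S); sL=15/73, sR=15/34; mL=15/68, mR=-585/2482; mL+mR=-75/4964 → advance -1; mR−mL=-2265/4964 → turn -1·90°
n=5: pose=(5,5,W); sL=60/149, sR=60/269; mL=30/269, mR=7200/40081; mL+mR=11670/40081 → advance +1; mR−mL=2730/40081 → turn +1·90°
n=6: pose=(4,5,S); sL=30/137, sR=6/13; mL=3/13, mR=-432/1781; mL+mR=-21/1781 → advance -1; mR−mL=-843/1781 → turn -1·90°
n=7: pose=(4,6,W); sL=12/29, sR=60/277; mL=30/277, mR=1584/8033; mL+mR=2454/8033 → advance +1; mR−mL=714/8033 → turn +1·90°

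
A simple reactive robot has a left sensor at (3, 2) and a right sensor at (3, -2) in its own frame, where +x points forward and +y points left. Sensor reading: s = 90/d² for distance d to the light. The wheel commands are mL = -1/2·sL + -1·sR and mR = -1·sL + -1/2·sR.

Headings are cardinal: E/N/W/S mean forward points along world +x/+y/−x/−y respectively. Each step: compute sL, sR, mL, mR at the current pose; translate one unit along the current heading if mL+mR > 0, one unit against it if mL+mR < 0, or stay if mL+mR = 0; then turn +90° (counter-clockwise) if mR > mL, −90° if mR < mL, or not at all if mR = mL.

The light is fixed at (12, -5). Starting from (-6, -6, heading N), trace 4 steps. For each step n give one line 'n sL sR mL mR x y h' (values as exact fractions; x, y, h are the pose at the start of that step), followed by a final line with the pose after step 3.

n=0: pose=(-6,-6,N); sL=45/202, sR=9/26; mL=-2403/5252, mR=-2079/5252; mL+mR=-2241/2626 → advance -1; mR−mL=81/1313 → turn +1·90°
n=1: pose=(-6,-7,W); sL=90/457, sR=10/49; mL=-6775/22393, mR=-6695/22393; mL+mR=-13470/22393 → advance -1; mR−mL=80/22393 → turn +1·90°
n=2: pose=(-5,-7,S); sL=9/25, sR=45/193; mL=-3987/9650, mR=-4599/9650; mL+mR=-4293/4825 → advance -1; mR−mL=-306/4825 → turn -1·90°
n=3: pose=(-5,-6,W); sL=90/409, sR=90/401; mL=-54855/164009, mR=-54495/164009; mL+mR=-109350/164009 → advance -1; mR−mL=360/164009 → turn +1·90°

0 45/202 9/26 -2403/5252 -2079/5252 -6 -6 N
1 90/457 10/49 -6775/22393 -6695/22393 -6 -7 W
2 9/25 45/193 -3987/9650 -4599/9650 -5 -7 S
3 90/409 90/401 -54855/164009 -54495/164009 -5 -6 W
final -4 -6 S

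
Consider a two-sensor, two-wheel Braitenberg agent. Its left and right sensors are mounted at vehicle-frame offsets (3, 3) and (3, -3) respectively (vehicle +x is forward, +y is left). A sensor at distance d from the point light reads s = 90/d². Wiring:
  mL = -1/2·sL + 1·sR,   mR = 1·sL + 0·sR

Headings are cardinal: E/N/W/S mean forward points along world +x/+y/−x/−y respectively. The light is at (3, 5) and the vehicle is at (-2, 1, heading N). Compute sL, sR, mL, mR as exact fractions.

left sensor world pos  = (-5, 4); dL² = 65
right sensor world pos = (1, 4); dR² = 5
sL = 90/65 = 18/13
sR = 90/5 = 18
mL = -1/2·sL + 1·sR = 225/13
mR = 1·sL + 0·sR = 18/13

18/13 18 225/13 18/13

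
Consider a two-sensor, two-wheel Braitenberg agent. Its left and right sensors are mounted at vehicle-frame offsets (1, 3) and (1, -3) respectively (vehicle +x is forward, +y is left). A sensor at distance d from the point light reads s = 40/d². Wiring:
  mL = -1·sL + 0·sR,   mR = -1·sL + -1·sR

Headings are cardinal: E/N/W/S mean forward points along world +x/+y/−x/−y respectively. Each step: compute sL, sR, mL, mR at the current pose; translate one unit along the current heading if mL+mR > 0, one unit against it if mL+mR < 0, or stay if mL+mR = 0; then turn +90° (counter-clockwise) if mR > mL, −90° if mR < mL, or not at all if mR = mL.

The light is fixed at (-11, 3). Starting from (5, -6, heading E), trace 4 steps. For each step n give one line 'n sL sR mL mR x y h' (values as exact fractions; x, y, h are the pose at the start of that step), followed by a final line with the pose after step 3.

0 8/65 40/433 -8/65 -6064/28145 5 -6 E
1 5/53 10/61 -5/53 -835/3233 4 -6 S
2 40/317 40/221 -40/317 -21520/70057 4 -5 W
3 20/109 4/41 -20/109 -1256/4469 5 -5 N
final 5 -6 E

n=0: pose=(5,-6,E); sL=8/65, sR=40/433; mL=-8/65, mR=-6064/28145; mL+mR=-9528/28145 → advance -1; mR−mL=-40/433 → turn -1·90°
n=1: pose=(4,-6,S); sL=5/53, sR=10/61; mL=-5/53, mR=-835/3233; mL+mR=-1140/3233 → advance -1; mR−mL=-10/61 → turn -1·90°
n=2: pose=(4,-5,W); sL=40/317, sR=40/221; mL=-40/317, mR=-21520/70057; mL+mR=-30360/70057 → advance -1; mR−mL=-40/221 → turn -1·90°
n=3: pose=(5,-5,N); sL=20/109, sR=4/41; mL=-20/109, mR=-1256/4469; mL+mR=-2076/4469 → advance -1; mR−mL=-4/41 → turn -1·90°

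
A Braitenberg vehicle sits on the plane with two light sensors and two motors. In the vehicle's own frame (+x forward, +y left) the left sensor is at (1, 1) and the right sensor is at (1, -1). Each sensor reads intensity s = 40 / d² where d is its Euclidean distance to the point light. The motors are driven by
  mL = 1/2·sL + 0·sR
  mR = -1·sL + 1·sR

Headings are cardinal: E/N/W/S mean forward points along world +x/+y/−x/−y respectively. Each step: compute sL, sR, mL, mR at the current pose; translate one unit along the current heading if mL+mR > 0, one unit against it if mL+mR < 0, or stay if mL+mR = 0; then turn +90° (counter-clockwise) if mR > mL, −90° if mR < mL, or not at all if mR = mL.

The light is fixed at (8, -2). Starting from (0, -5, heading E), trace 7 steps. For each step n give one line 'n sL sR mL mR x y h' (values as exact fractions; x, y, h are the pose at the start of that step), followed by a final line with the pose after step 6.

0 40/53 8/13 20/53 -96/689 0 -5 E
1 10/13 1/2 5/13 -7/26 1 -5 S
2 40/89 40/73 20/89 640/6497 1 -6 W
3 4/9 20/29 2/9 64/261 0 -6 N
4 40/97 8/17 20/97 96/1649 0 -5 W
5 5/13 10/17 5/26 45/221 -1 -5 N
6 40/109 40/101 20/109 320/11009 -1 -4 W
final -2 -4 N

n=0: pose=(0,-5,E); sL=40/53, sR=8/13; mL=20/53, mR=-96/689; mL+mR=164/689 → advance +1; mR−mL=-356/689 → turn -1·90°
n=1: pose=(1,-5,S); sL=10/13, sR=1/2; mL=5/13, mR=-7/26; mL+mR=3/26 → advance +1; mR−mL=-17/26 → turn -1·90°
n=2: pose=(1,-6,W); sL=40/89, sR=40/73; mL=20/89, mR=640/6497; mL+mR=2100/6497 → advance +1; mR−mL=-820/6497 → turn -1·90°
n=3: pose=(0,-6,N); sL=4/9, sR=20/29; mL=2/9, mR=64/261; mL+mR=122/261 → advance +1; mR−mL=2/87 → turn +1·90°
n=4: pose=(0,-5,W); sL=40/97, sR=8/17; mL=20/97, mR=96/1649; mL+mR=436/1649 → advance +1; mR−mL=-244/1649 → turn -1·90°
n=5: pose=(-1,-5,N); sL=5/13, sR=10/17; mL=5/26, mR=45/221; mL+mR=175/442 → advance +1; mR−mL=5/442 → turn +1·90°
n=6: pose=(-1,-4,W); sL=40/109, sR=40/101; mL=20/109, mR=320/11009; mL+mR=2340/11009 → advance +1; mR−mL=-1700/11009 → turn -1·90°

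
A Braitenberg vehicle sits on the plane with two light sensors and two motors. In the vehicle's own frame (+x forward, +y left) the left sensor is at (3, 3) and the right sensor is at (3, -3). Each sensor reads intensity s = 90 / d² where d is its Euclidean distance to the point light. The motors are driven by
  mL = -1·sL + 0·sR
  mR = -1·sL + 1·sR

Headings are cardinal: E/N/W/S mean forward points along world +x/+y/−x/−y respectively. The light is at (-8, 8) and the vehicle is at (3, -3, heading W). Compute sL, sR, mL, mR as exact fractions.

left sensor world pos  = (0, -6); dL² = 260
right sensor world pos = (0, 0); dR² = 128
sL = 90/260 = 9/26
sR = 90/128 = 45/64
mL = -1·sL + 0·sR = -9/26
mR = -1·sL + 1·sR = 297/832

9/26 45/64 -9/26 297/832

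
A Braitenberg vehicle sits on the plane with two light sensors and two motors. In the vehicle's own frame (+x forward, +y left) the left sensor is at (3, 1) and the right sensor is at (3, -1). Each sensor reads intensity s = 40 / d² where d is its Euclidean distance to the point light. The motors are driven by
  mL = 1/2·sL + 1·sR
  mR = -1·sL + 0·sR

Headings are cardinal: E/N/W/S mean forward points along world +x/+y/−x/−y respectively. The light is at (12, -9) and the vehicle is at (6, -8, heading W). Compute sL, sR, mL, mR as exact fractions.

40/81 8/17 988/1377 -40/81

left sensor world pos  = (3, -9); dL² = 81
right sensor world pos = (3, -7); dR² = 85
sL = 40/81 = 40/81
sR = 40/85 = 8/17
mL = 1/2·sL + 1·sR = 988/1377
mR = -1·sL + 0·sR = -40/81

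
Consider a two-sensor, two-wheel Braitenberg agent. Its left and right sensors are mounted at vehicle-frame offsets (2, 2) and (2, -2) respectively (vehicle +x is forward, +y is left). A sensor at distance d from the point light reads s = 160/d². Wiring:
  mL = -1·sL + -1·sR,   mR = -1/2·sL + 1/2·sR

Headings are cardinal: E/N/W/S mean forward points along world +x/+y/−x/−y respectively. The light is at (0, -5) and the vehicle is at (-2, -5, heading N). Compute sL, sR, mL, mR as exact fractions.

8 40 -48 16

left sensor world pos  = (-4, -3); dL² = 20
right sensor world pos = (0, -3); dR² = 4
sL = 160/20 = 8
sR = 160/4 = 40
mL = -1·sL + -1·sR = -48
mR = -1/2·sL + 1/2·sR = 16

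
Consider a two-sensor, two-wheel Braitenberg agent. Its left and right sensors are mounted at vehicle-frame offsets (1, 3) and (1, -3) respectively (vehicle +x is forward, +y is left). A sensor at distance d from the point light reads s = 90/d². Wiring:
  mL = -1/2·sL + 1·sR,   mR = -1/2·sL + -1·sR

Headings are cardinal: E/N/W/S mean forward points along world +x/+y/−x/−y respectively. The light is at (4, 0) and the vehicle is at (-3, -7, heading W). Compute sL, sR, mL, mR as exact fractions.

left sensor world pos  = (-4, -10); dL² = 164
right sensor world pos = (-4, -4); dR² = 80
sL = 90/164 = 45/82
sR = 90/80 = 9/8
mL = -1/2·sL + 1·sR = 279/328
mR = -1/2·sL + -1·sR = -459/328

45/82 9/8 279/328 -459/328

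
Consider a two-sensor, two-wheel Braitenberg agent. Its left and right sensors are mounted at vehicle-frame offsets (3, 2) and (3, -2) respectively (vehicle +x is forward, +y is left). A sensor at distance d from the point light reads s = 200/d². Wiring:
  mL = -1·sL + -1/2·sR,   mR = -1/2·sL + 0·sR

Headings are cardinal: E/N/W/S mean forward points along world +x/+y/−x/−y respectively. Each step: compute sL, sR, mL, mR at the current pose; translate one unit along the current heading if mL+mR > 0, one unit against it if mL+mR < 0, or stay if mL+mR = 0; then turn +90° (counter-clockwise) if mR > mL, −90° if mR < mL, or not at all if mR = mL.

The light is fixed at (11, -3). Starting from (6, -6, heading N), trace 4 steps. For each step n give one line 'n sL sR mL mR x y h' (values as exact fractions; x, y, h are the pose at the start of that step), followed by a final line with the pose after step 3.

0 200/49 200/9 -6700/441 -100/49 6 -6 N
1 2 50/17 -59/17 -1 6 -7 W
2 200/53 40/17 -4460/901 -100/53 7 -7 S
3 100 100/13 -1350/13 -50 7 -6 E
final 6 -6 N

n=0: pose=(6,-6,N); sL=200/49, sR=200/9; mL=-6700/441, mR=-100/49; mL+mR=-7600/441 → advance -1; mR−mL=5800/441 → turn +1·90°
n=1: pose=(6,-7,W); sL=2, sR=50/17; mL=-59/17, mR=-1; mL+mR=-76/17 → advance -1; mR−mL=42/17 → turn +1·90°
n=2: pose=(7,-7,S); sL=200/53, sR=40/17; mL=-4460/901, mR=-100/53; mL+mR=-6160/901 → advance -1; mR−mL=2760/901 → turn +1·90°
n=3: pose=(7,-6,E); sL=100, sR=100/13; mL=-1350/13, mR=-50; mL+mR=-2000/13 → advance -1; mR−mL=700/13 → turn +1·90°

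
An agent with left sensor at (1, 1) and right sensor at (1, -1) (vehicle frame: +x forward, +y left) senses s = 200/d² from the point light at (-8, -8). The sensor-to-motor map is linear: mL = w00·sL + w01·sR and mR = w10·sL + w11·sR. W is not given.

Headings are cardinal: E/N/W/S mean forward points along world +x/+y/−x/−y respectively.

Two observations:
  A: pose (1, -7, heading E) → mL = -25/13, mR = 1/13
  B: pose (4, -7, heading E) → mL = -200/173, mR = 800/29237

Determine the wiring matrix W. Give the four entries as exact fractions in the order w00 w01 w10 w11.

obs A: pose=(1,-7,E) → sL=25/13, sR=2, mL=-25/13, mR=1/13
obs B: pose=(4,-7,E) → sL=200/173, sR=200/169, mL=-200/173, mR=800/29237
sensor matrix S = [[25/13, 2], [200/173, 200/169]]; det S = -13800/380081
solve [mL_A; mL_B] = S·[w00; w01] and [mR_A; mR_B] = S·[w10; w11]:
  w00 = -1, w01 = 0, w10 = -1, w11 = 1

-1 0 -1 1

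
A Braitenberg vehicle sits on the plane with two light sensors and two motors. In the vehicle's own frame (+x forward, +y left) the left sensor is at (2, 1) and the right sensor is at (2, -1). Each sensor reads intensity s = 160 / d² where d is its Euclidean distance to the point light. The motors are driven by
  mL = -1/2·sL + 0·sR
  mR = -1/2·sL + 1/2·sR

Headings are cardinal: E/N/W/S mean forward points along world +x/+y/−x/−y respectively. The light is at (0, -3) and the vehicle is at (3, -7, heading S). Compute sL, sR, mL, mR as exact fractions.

left sensor world pos  = (4, -9); dL² = 52
right sensor world pos = (2, -9); dR² = 40
sL = 160/52 = 40/13
sR = 160/40 = 4
mL = -1/2·sL + 0·sR = -20/13
mR = -1/2·sL + 1/2·sR = 6/13

40/13 4 -20/13 6/13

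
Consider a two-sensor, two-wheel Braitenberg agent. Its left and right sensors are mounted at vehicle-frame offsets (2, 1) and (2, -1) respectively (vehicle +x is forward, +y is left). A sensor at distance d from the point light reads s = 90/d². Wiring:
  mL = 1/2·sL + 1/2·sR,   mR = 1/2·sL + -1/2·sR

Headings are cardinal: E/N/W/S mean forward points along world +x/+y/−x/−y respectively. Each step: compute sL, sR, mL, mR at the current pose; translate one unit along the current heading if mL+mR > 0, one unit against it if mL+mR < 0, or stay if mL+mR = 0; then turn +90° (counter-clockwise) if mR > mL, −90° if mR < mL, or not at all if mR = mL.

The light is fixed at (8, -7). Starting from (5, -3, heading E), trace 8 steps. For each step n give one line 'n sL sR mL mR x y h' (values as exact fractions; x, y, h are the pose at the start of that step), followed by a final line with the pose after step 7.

n=0: pose=(5,-3,E); sL=45/13, sR=9; mL=81/13, mR=-36/13; mL+mR=45/13 → advance +1; mR−mL=-9 → turn -1·90°
n=1: pose=(6,-3,S); sL=18, sR=90/13; mL=162/13, mR=72/13; mL+mR=18 → advance +1; mR−mL=-90/13 → turn -1·90°
n=2: pose=(6,-4,W); sL=9/2, sR=45/16; mL=117/32, mR=27/32; mL+mR=9/2 → advance +1; mR−mL=-45/16 → turn -1·90°
n=3: pose=(5,-4,N); sL=90/41, sR=90/29; mL=3150/1189, mR=-540/1189; mL+mR=90/41 → advance +1; mR−mL=-90/29 → turn -1·90°
n=4: pose=(5,-3,E); sL=45/13, sR=9; mL=81/13, mR=-36/13; mL+mR=45/13 → advance +1; mR−mL=-9 → turn -1·90°
n=5: pose=(6,-3,S); sL=18, sR=90/13; mL=162/13, mR=72/13; mL+mR=18 → advance +1; mR−mL=-90/13 → turn -1·90°
n=6: pose=(6,-4,W); sL=9/2, sR=45/16; mL=117/32, mR=27/32; mL+mR=9/2 → advance +1; mR−mL=-45/16 → turn -1·90°
n=7: pose=(5,-4,N); sL=90/41, sR=90/29; mL=3150/1189, mR=-540/1189; mL+mR=90/41 → advance +1; mR−mL=-90/29 → turn -1·90°

0 45/13 9 81/13 -36/13 5 -3 E
1 18 90/13 162/13 72/13 6 -3 S
2 9/2 45/16 117/32 27/32 6 -4 W
3 90/41 90/29 3150/1189 -540/1189 5 -4 N
4 45/13 9 81/13 -36/13 5 -3 E
5 18 90/13 162/13 72/13 6 -3 S
6 9/2 45/16 117/32 27/32 6 -4 W
7 90/41 90/29 3150/1189 -540/1189 5 -4 N
final 5 -3 E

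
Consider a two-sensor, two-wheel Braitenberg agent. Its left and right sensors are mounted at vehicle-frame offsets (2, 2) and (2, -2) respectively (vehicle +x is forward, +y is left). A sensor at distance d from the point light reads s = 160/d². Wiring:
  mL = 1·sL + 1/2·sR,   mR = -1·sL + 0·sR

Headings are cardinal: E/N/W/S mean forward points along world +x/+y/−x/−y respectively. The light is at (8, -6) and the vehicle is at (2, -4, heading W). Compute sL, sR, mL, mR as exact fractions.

left sensor world pos  = (0, -6); dL² = 64
right sensor world pos = (0, -2); dR² = 80
sL = 160/64 = 5/2
sR = 160/80 = 2
mL = 1·sL + 1/2·sR = 7/2
mR = -1·sL + 0·sR = -5/2

5/2 2 7/2 -5/2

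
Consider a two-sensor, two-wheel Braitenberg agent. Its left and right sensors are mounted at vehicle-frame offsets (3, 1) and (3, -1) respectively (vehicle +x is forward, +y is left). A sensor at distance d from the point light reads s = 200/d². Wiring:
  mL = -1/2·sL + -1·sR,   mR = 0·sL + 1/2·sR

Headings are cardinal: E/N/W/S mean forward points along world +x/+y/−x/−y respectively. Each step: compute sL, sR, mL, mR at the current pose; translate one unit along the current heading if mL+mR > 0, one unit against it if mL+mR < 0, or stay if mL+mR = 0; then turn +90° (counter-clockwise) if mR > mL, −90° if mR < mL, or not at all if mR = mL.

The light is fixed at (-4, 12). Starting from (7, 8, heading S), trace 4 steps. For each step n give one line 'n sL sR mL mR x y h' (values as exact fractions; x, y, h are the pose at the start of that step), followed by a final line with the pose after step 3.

n=0: pose=(7,8,S); sL=200/193, sR=200/149; mL=-53500/28757, mR=100/149; mL+mR=-34200/28757 → advance -1; mR−mL=72800/28757 → turn +1·90°
n=1: pose=(7,9,E); sL=1, sR=50/53; mL=-153/106, mR=25/53; mL+mR=-103/106 → advance -1; mR−mL=203/106 → turn +1·90°
n=2: pose=(6,9,N); sL=200/81, sR=200/121; mL=-28300/9801, mR=100/121; mL+mR=-20200/9801 → advance -1; mR−mL=36400/9801 → turn +1·90°
n=3: pose=(6,8,W); sL=100/37, sR=100/29; mL=-5150/1073, mR=50/29; mL+mR=-3300/1073 → advance -1; mR−mL=7000/1073 → turn +1·90°

0 200/193 200/149 -53500/28757 100/149 7 8 S
1 1 50/53 -153/106 25/53 7 9 E
2 200/81 200/121 -28300/9801 100/121 6 9 N
3 100/37 100/29 -5150/1073 50/29 6 8 W
final 7 8 S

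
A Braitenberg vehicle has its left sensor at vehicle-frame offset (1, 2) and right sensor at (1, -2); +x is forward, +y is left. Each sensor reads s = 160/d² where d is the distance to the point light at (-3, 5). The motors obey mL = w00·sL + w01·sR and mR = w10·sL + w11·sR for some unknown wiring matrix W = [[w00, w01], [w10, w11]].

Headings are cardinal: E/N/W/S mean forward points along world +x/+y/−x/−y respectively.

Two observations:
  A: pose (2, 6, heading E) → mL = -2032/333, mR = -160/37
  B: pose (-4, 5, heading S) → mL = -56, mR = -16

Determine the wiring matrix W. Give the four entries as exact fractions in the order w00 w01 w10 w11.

-1/2 -1 0 -1

obs A: pose=(2,6,E) → sL=32/9, sR=160/37, mL=-2032/333, mR=-160/37
obs B: pose=(-4,5,S) → sL=80, sR=16, mL=-56, mR=-16
sensor matrix S = [[32/9, 160/37], [80, 16]]; det S = -96256/333
solve [mL_A; mL_B] = S·[w00; w01] and [mR_A; mR_B] = S·[w10; w11]:
  w00 = -1/2, w01 = -1, w10 = 0, w11 = -1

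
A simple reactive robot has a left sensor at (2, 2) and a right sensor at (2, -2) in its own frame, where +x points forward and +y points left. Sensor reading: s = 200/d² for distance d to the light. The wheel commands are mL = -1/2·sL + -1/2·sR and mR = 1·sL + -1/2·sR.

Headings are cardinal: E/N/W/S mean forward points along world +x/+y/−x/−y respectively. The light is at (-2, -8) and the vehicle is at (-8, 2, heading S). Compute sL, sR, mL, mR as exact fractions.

5/2 25/16 -65/32 55/32

left sensor world pos  = (-6, 0); dL² = 80
right sensor world pos = (-10, 0); dR² = 128
sL = 200/80 = 5/2
sR = 200/128 = 25/16
mL = -1/2·sL + -1/2·sR = -65/32
mR = 1·sL + -1/2·sR = 55/32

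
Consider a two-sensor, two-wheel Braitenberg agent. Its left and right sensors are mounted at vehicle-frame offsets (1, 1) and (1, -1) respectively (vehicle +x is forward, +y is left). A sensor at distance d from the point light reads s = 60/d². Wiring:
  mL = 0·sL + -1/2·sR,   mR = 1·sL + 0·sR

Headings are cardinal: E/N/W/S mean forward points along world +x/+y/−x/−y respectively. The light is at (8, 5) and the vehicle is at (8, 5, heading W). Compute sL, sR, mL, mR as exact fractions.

30 30 -15 30

left sensor world pos  = (7, 4); dL² = 2
right sensor world pos = (7, 6); dR² = 2
sL = 60/2 = 30
sR = 60/2 = 30
mL = 0·sL + -1/2·sR = -15
mR = 1·sL + 0·sR = 30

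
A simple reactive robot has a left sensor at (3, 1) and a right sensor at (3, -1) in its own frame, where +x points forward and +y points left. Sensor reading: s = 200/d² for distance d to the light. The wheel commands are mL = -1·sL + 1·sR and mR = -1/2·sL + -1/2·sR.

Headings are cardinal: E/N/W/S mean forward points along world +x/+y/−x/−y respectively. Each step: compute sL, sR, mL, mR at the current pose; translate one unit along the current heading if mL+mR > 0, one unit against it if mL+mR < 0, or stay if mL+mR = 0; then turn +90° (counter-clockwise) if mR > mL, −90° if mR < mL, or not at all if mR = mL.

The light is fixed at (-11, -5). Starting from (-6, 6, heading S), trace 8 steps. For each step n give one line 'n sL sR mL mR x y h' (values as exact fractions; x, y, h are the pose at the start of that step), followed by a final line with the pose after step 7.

0 2 5/2 1/2 -9/4 -6 6 S
1 8/5 200/173 -384/865 -1192/865 -6 7 W
2 4/5 100/137 -48/685 -524/685 -5 7 N
3 8/9 200/181 352/1629 -1624/1629 -5 6 E
4 2 5/2 1/2 -9/4 -6 6 S
5 8/5 200/173 -384/865 -1192/865 -6 7 W
6 4/5 100/137 -48/685 -524/685 -5 7 N
7 8/9 200/181 352/1629 -1624/1629 -5 6 E
final -6 6 S

n=0: pose=(-6,6,S); sL=2, sR=5/2; mL=1/2, mR=-9/4; mL+mR=-7/4 → advance -1; mR−mL=-11/4 → turn -1·90°
n=1: pose=(-6,7,W); sL=8/5, sR=200/173; mL=-384/865, mR=-1192/865; mL+mR=-1576/865 → advance -1; mR−mL=-808/865 → turn -1·90°
n=2: pose=(-5,7,N); sL=4/5, sR=100/137; mL=-48/685, mR=-524/685; mL+mR=-572/685 → advance -1; mR−mL=-476/685 → turn -1·90°
n=3: pose=(-5,6,E); sL=8/9, sR=200/181; mL=352/1629, mR=-1624/1629; mL+mR=-424/543 → advance -1; mR−mL=-1976/1629 → turn -1·90°
n=4: pose=(-6,6,S); sL=2, sR=5/2; mL=1/2, mR=-9/4; mL+mR=-7/4 → advance -1; mR−mL=-11/4 → turn -1·90°
n=5: pose=(-6,7,W); sL=8/5, sR=200/173; mL=-384/865, mR=-1192/865; mL+mR=-1576/865 → advance -1; mR−mL=-808/865 → turn -1·90°
n=6: pose=(-5,7,N); sL=4/5, sR=100/137; mL=-48/685, mR=-524/685; mL+mR=-572/685 → advance -1; mR−mL=-476/685 → turn -1·90°
n=7: pose=(-5,6,E); sL=8/9, sR=200/181; mL=352/1629, mR=-1624/1629; mL+mR=-424/543 → advance -1; mR−mL=-1976/1629 → turn -1·90°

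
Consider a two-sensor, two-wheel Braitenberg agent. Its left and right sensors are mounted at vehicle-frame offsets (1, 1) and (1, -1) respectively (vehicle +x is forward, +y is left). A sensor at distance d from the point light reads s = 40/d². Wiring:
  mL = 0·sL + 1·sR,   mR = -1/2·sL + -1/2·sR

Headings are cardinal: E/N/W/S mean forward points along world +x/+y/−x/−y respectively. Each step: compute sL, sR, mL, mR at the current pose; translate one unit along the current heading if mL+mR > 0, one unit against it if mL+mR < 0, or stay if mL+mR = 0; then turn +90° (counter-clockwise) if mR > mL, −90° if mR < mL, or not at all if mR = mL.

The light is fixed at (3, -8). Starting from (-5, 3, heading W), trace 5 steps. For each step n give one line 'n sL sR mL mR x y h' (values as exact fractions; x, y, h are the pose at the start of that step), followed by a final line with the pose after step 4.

0 40/181 8/45 8/45 -1624/8145 -5 3 W
1 5/26 2/9 2/9 -97/468 -4 3 N
2 8/41 40/157 40/157 -1448/6437 -4 4 E
3 20/73 4/17 4/17 -316/1241 -3 4 S
4 40/193 8/49 8/49 -1752/9457 -3 5 W
final -2 5 N

n=0: pose=(-5,3,W); sL=40/181, sR=8/45; mL=8/45, mR=-1624/8145; mL+mR=-176/8145 → advance -1; mR−mL=-1024/2715 → turn -1·90°
n=1: pose=(-4,3,N); sL=5/26, sR=2/9; mL=2/9, mR=-97/468; mL+mR=7/468 → advance +1; mR−mL=-67/156 → turn -1·90°
n=2: pose=(-4,4,E); sL=8/41, sR=40/157; mL=40/157, mR=-1448/6437; mL+mR=192/6437 → advance +1; mR−mL=-3088/6437 → turn -1·90°
n=3: pose=(-3,4,S); sL=20/73, sR=4/17; mL=4/17, mR=-316/1241; mL+mR=-24/1241 → advance -1; mR−mL=-608/1241 → turn -1·90°
n=4: pose=(-3,5,W); sL=40/193, sR=8/49; mL=8/49, mR=-1752/9457; mL+mR=-208/9457 → advance -1; mR−mL=-3296/9457 → turn -1·90°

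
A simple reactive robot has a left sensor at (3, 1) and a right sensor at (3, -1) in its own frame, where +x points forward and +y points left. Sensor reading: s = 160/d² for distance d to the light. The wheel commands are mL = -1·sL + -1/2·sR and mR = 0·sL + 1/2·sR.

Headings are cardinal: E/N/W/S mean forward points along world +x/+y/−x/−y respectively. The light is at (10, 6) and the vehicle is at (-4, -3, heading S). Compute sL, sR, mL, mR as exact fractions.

left sensor world pos  = (-3, -6); dL² = 313
right sensor world pos = (-5, -6); dR² = 369
sL = 160/313 = 160/313
sR = 160/369 = 160/369
mL = -1·sL + -1/2·sR = -84080/115497
mR = 0·sL + 1/2·sR = 80/369

160/313 160/369 -84080/115497 80/369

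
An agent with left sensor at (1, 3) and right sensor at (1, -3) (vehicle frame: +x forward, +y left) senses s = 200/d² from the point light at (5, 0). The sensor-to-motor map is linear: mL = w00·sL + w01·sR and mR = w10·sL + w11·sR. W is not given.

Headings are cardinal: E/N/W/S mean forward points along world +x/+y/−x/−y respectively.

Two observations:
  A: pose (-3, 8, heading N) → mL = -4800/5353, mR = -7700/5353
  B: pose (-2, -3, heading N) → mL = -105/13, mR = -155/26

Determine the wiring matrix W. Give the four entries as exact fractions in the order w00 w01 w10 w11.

obs A: pose=(-3,8,N) → sL=100/101, sR=100/53, mL=-4800/5353, mR=-7700/5353
obs B: pose=(-2,-3,N) → sL=25/13, sR=10, mL=-105/13, mR=-155/26
sensor matrix S = [[100/101, 100/53], [25/13, 10]]; det S = 436500/69589
solve [mL_A; mL_B] = S·[w00; w01] and [mR_A; mR_B] = S·[w10; w11]:
  w00 = 1, w01 = -1, w10 = -1/2, w11 = -1/2

1 -1 -1/2 -1/2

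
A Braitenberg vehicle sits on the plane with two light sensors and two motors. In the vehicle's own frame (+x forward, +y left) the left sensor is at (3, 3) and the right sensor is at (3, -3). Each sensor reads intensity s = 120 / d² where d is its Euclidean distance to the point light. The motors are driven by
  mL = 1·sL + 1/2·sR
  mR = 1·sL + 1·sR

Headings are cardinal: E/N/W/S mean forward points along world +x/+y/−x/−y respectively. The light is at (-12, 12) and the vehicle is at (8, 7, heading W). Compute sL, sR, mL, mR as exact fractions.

left sensor world pos  = (5, 4); dL² = 353
right sensor world pos = (5, 10); dR² = 293
sL = 120/353 = 120/353
sR = 120/293 = 120/293
mL = 1·sL + 1/2·sR = 56340/103429
mR = 1·sL + 1·sR = 77520/103429

120/353 120/293 56340/103429 77520/103429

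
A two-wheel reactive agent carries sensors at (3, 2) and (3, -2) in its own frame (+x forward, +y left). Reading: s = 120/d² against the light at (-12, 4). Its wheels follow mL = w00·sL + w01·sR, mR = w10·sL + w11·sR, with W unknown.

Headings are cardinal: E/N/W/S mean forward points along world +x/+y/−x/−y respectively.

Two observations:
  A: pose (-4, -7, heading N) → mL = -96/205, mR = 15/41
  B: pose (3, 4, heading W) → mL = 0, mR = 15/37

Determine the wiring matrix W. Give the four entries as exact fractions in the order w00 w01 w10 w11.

obs A: pose=(-4,-7,N) → sL=6/5, sR=30/41, mL=-96/205, mR=15/41
obs B: pose=(3,4,W) → sL=30/37, sR=30/37, mL=0, mR=15/37
sensor matrix S = [[6/5, 30/41], [30/37, 30/37]]; det S = 576/1517
solve [mL_A; mL_B] = S·[w00; w01] and [mR_A; mR_B] = S·[w10; w11]:
  w00 = -1, w01 = 1, w10 = 0, w11 = 1/2

-1 1 0 1/2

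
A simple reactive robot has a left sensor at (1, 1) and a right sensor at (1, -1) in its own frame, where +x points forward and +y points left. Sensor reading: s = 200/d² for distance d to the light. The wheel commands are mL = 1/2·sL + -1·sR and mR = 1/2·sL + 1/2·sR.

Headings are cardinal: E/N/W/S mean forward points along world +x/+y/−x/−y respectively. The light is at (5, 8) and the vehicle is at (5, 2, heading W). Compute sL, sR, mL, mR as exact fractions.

left sensor world pos  = (4, 1); dL² = 50
right sensor world pos = (4, 3); dR² = 26
sL = 200/50 = 4
sR = 200/26 = 100/13
mL = 1/2·sL + -1·sR = -74/13
mR = 1/2·sL + 1/2·sR = 76/13

4 100/13 -74/13 76/13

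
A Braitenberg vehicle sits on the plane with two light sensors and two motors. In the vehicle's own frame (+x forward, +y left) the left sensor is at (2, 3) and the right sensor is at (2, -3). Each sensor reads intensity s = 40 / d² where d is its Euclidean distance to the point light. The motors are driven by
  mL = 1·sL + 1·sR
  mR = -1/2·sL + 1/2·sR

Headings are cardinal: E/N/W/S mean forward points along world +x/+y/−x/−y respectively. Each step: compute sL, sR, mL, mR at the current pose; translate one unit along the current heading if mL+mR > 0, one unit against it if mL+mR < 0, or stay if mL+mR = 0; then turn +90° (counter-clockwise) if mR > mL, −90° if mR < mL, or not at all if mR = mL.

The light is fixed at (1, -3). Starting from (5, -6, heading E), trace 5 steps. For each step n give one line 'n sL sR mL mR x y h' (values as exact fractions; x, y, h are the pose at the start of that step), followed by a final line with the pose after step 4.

0 10/9 5/9 5/3 -5/18 5 -6 E
1 40/89 40/29 4720/2581 1200/2581 6 -6 S
2 20/29 4 136/29 48/29 6 -7 W
3 8 40/53 464/53 -192/53 5 -7 N
4 10/9 5/9 5/3 -5/18 5 -6 E
final 6 -6 S

n=0: pose=(5,-6,E); sL=10/9, sR=5/9; mL=5/3, mR=-5/18; mL+mR=25/18 → advance +1; mR−mL=-35/18 → turn -1·90°
n=1: pose=(6,-6,S); sL=40/89, sR=40/29; mL=4720/2581, mR=1200/2581; mL+mR=5920/2581 → advance +1; mR−mL=-3520/2581 → turn -1·90°
n=2: pose=(6,-7,W); sL=20/29, sR=4; mL=136/29, mR=48/29; mL+mR=184/29 → advance +1; mR−mL=-88/29 → turn -1·90°
n=3: pose=(5,-7,N); sL=8, sR=40/53; mL=464/53, mR=-192/53; mL+mR=272/53 → advance +1; mR−mL=-656/53 → turn -1·90°
n=4: pose=(5,-6,E); sL=10/9, sR=5/9; mL=5/3, mR=-5/18; mL+mR=25/18 → advance +1; mR−mL=-35/18 → turn -1·90°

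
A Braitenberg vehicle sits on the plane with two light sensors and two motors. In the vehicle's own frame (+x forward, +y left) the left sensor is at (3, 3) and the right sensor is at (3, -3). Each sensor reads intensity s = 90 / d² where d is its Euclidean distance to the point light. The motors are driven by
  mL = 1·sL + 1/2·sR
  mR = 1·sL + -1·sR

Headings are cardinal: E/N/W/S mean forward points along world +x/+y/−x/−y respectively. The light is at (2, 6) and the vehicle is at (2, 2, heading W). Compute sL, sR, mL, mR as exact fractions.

45/29 9 351/58 -216/29

left sensor world pos  = (-1, -1); dL² = 58
right sensor world pos = (-1, 5); dR² = 10
sL = 90/58 = 45/29
sR = 90/10 = 9
mL = 1·sL + 1/2·sR = 351/58
mR = 1·sL + -1·sR = -216/29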